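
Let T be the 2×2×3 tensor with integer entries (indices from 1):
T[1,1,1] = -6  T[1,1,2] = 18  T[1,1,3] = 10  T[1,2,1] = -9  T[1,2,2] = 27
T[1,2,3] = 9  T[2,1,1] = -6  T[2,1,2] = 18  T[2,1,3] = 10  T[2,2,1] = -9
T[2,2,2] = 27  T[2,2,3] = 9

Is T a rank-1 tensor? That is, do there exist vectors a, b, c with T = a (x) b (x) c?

The mode-2 unfolding of T (rows indexed by j, columns by (i,k) = (1,1), (1,2), (1,3), (2,1), (2,2), (2,3)) is [[-6, 18, 10, -6, 18, 10], [-9, 27, 9, -9, 27, 9]].
There the 2×2 minor on rows j ∈ {1, 2}, columns (i,k) ∈ {(1,1), (1,3)} is det [[-6, 10], [-9, 9]] = 36 ≠ 0, so this unfolding has rank ≥ 2; CP rank is at least every unfolding rank, so rank(T) ≥ 2.
In particular rank(T) ≥ 2 > 1, so T is not rank-1.

No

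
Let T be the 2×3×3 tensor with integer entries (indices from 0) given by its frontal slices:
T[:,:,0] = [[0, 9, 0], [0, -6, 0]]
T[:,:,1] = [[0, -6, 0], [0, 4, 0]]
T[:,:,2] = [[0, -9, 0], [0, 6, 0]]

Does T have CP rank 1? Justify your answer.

If T = a ⊗ b ⊗ c then every fibre of T is a multiple of the corresponding factor, so read the factors off the fibres through the nonzero entry T[0,1,0] = 9.
The mode-1 fibre T[:,1,0] = [9, -6] gives a = [3, -2] (primitive direction); the mode-2 fibre T[0,:,0] = [0, 9, 0] gives b = [0, 1, 0]; then c[k] = T[0,1,k] / (a[0]·b[1]) = [9, -6, -9] / 3 = [3, -2, -3].
Expanding [3, -2] ⊗ [0, 1, 0] ⊗ [3, -2, -3] reproduces all 18 entries of T, so T = [3, -2] ⊗ [0, 1, 0] ⊗ [3, -2, -3] and rank(T) ≤ 1.
Equivalently every frontal slice T[:,:,k] is c[k] times the rank-1 matrix [3, -2] ⊗ [0, 1, 0]. So T has rank 1 (it is nonzero).

Yes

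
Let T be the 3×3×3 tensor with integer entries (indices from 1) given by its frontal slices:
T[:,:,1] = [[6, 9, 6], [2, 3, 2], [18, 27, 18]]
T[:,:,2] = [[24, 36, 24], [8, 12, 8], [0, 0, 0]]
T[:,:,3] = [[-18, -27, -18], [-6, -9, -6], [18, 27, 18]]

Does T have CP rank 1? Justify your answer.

The mode-1 unfolding of T (rows indexed by i, columns by (j,k) = (1,1), (1,2), (1,3), (2,1), (2,2), (2,3), (3,1), (3,2), (3,3)) is [[6, 24, -18, 9, 36, -27, 6, 24, -18], [2, 8, -6, 3, 12, -9, 2, 8, -6], [18, 0, 18, 27, 0, 27, 18, 0, 18]].
There the 2×2 minor on rows i ∈ {1, 3}, columns (j,k) ∈ {(1,1), (1,2)} is det [[6, 24], [18, 0]] = -432 ≠ 0, so this unfolding has rank ≥ 2; CP rank is at least every unfolding rank, so rank(T) ≥ 2.
In particular rank(T) ≥ 2 > 1, so T is not rank-1.

No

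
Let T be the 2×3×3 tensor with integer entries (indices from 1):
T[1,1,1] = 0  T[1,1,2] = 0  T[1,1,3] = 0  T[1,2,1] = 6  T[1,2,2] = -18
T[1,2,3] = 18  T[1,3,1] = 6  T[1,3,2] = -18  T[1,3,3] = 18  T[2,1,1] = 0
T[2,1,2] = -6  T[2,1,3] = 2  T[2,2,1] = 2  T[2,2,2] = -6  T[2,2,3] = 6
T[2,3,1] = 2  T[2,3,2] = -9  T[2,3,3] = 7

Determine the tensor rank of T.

Lower bound: in the mode-2 unfolding of T (rows indexed by j, columns by (i,k)) the 2×2 minor on rows j ∈ {1, 2}, columns (i,k) ∈ {(1,1), (2,2)} is det [[0, -6], [6, -6]] = 36 ≠ 0, so that unfolding has rank ≥ 2 and hence rank(T) ≥ 2 (CP rank is at least every unfolding rank, though it can be larger).
Upper bound: with S_k = T[:,:,k], the two rank-1 terms a₁b₁ᵀ, a₂b₂ᵀ are the rank-1 members of the pencil x·S₁ + y·S₂.
The 2×2 minor of x·S₁ + y·S₂ on rows {1,2}, columns {1,2} is 36·xy − 108·y² = 36·(x − 3·y)(y), vanishing at (x:y) = (3:1) and (1:0).
M₁ = 3·S₁ + S₂ = [[0, 0, 0], [-6, 0, -3]] = (-3)·(0, 1)(2, 0, 1)ᵀ and M₂ = S₁ = [[0, 6, 6], [0, 2, 2]] = 2·(3, 1)(0, 1, 1)ᵀ, so take a₁ = (0, 1), b₁ = (2, 0, 1), a₂ = (3, 1), b₂ = (0, 1, 1).
Each slice is an integer combination of E₁ = a₁b₁ᵀ and E₂ = a₂b₂ᵀ: S₁ = 2·E₂, S₂ = −3·E₁ − 6·E₂, S₃ = E₁ + 6·E₂; reading off coefficients, c₁ = (0, -3, 1) and c₂ = (2, -6, 6).
Hence T = (0, 1) ⊗ (2, 0, 1) ⊗ (0, -3, 1) + (3, 1) ⊗ (0, 1, 1) ⊗ (2, -6, 6), so rank(T) ≤ 2.
These bounds meet, so rank(T) = 2.

2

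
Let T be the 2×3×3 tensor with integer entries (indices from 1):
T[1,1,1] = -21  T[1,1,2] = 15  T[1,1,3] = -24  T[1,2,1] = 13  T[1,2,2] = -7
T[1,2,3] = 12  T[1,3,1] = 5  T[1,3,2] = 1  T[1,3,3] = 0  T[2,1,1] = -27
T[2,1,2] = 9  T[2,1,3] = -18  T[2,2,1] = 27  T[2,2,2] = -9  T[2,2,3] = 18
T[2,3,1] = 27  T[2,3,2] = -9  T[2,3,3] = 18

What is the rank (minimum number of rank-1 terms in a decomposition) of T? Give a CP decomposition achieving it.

rank(T) = 2

Lower bound: the mode-3 unfolding of T (rows indexed by k, columns by (i,j) = (1,1), (1,2), (1,3), (2,1), (2,2), (2,3)) is [[-21, 13, 5, -27, 27, 27], [15, -7, 1, 9, -9, -9], [-24, 12, 0, -18, 18, 18]].
There the 2×2 minor on rows k ∈ {1, 2}, columns (i,j) ∈ {(1,1), (1,2)} is det [[-21, 13], [15, -7]] = -48 ≠ 0, so this unfolding has rank ≥ 2; CP rank is at least every unfolding rank, so rank(T) ≥ 2. (Flattening ranks never certify an upper bound on CP rank; for that we must actually write T with 2 rank-1 terms.)
Upper bound — finding two terms. Write S_k = T[:,:,k] for the frontal slices: S₁ = [[-21, 13, 5], [-27, 27, 27]], S₂ = [[15, -7, 1], [9, -9, -9]], S₃ = [[-24, 12, 0], [-18, 18, 18]].
If T = a₁ ⊗ b₁ ⊗ c₁ + a₂ ⊗ b₂ ⊗ c₂ then each S_k = c₁[k]·a₁b₁ᵀ + c₂[k]·a₂b₂ᵀ. S₁ and S₂ are linearly independent, so a₁b₁ᵀ and a₂b₂ᵀ must span the same plane of matrices: they are the rank-1 matrices of the form x·S₁ + y·S₂.
The 2×2 minor of x·S₁ + y·S₂ on rows {1,2}, columns {1,2} is −216·x² + 288·xy − 72·y² = (-72)·(3·x − y)(x − y), vanishing at (x:y) = (1:3) and (1:1).
M₁ = S₁ + 3·S₂ = [[24, -8, 8], [0, 0, 0]] = 8·[1, 0][3, -1, 1]ᵀ and M₂ = S₁ + S₂ = [[-6, 6, 6], [-18, 18, 18]] = (-6)·[1, 3][1, -1, -1]ᵀ, so take a₁ = [1, 0], b₁ = [3, -1, 1], a₂ = [1, 3], b₂ = [1, -1, -1].
Each slice is an integer combination of E₁ = a₁b₁ᵀ and E₂ = a₂b₂ᵀ: S₁ = −4·E₁ − 9·E₂, S₂ = 4·E₁ + 3·E₂, S₃ = −6·E₁ − 6·E₂; reading off coefficients, c₁ = [-4, 4, -6] and c₂ = [-9, 3, -6].
Hence T = [1, 0] ⊗ [3, -1, 1] ⊗ [-4, 4, -6] + [1, 3] ⊗ [1, -1, -1] ⊗ [-9, 3, -6], so rank(T) ≤ 2.
These bounds meet, so rank(T) = 2.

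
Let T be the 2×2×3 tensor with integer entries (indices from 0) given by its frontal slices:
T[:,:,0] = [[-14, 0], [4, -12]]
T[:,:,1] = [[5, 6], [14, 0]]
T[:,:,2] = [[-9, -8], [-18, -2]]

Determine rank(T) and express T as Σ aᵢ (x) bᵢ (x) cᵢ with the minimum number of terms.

Lower bound: the mode-3 unfolding of T (rows indexed by k, columns by (i,j) = (0,0), (0,1), (1,0), (1,1)) is [[-14, 0, 4, -12], [5, 6, 14, 0], [-9, -8, -18, -2]].
There the 2×2 minor on rows k ∈ {0, 1}, columns (i,j) ∈ {(0,0), (0,1)} is det [[-14, 0], [5, 6]] = -84 ≠ 0, so this unfolding has rank ≥ 2; CP rank is at least every unfolding rank, so rank(T) ≥ 2. (This is only a lower bound: in general the CP rank may exceed every unfolding rank, so we still need to exhibit 2 rank-1 terms summing to T.)
Upper bound — finding two terms. Write S_k = T[:,:,k] for the frontal slices: S₀ = [[-14, 0], [4, -12]], S₁ = [[5, 6], [14, 0]], S₂ = [[-9, -8], [-18, -2]].
If T = a₁ (x) b₁ (x) c₁ + a₂ (x) b₂ (x) c₂ then each S_k = c₁[k]·a₁b₁ᵀ + c₂[k]·a₂b₂ᵀ. S₀ and S₁ are linearly independent, so a₁b₁ᵀ and a₂b₂ᵀ must span the same plane of matrices: they are the rank-1 matrices of the form x·S₀ + y·S₁.
det(x·S₀ + y·S₁) is 168·x² − 84·xy − 84·y² = 84·(x − y)(2·x + y), vanishing at (x:y) = (1:1) and (1:-2).
M₁ = S₀ + S₁ = [[-9, 6], [18, -12]] = (-3)·(1, -2)(3, -2)ᵀ and M₂ = S₀ − 2·S₁ = [[-24, -12], [-24, -12]] = (-12)·(1, 1)(2, 1)ᵀ, so take a₁ = (1, -2), b₁ = (3, -2), a₂ = (1, 1), b₂ = (2, 1).
Each slice is an integer combination of E₁ = a₁b₁ᵀ and E₂ = a₂b₂ᵀ: S₀ = −2·E₁ − 4·E₂, S₁ = −E₁ + 4·E₂, S₂ = E₁ − 6·E₂; reading off coefficients, c₁ = (-2, -1, 1) and c₂ = (-4, 4, -6).
Hence T = (1, -2) (x) (3, -2) (x) (-2, -1, 1) + (1, 1) (x) (2, 1) (x) (-4, 4, -6), so rank(T) ≤ 2.
These bounds meet, so rank(T) = 2.
Check entry T[1,0,1] = 14: (-2)·(3)·(-1) + (1)·(2)·(4) = 14.

rank(T) = 2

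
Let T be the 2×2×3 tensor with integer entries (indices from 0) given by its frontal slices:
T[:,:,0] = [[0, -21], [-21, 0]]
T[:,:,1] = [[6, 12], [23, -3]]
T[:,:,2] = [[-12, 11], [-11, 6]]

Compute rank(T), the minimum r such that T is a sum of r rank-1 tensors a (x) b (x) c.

2

Lower bound: the mode-3 unfolding of T (rows indexed by k, columns by (i,j) = (0,0), (0,1), (1,0), (1,1)) is [[0, -21, -21, 0], [6, 12, 23, -3], [-12, 11, -11, 6]].
There the 2×2 minor on rows k ∈ {0, 1}, columns (i,j) ∈ {(0,0), (0,1)} is det [[0, -21], [6, 12]] = 126 ≠ 0, so this unfolding has rank ≥ 2; CP rank is at least every unfolding rank, so rank(T) ≥ 2. (Flattening ranks never certify an upper bound on CP rank; for that we must actually write T with 2 rank-1 terms.)
Upper bound — finding two terms. Write S_k = T[:,:,k] for the frontal slices: S₀ = [[0, -21], [-21, 0]], S₁ = [[6, 12], [23, -3]], S₂ = [[-12, 11], [-11, 6]].
If T = a₁ (x) b₁ (x) c₁ + a₂ (x) b₂ (x) c₂ then each S_k = c₁[k]·a₁b₁ᵀ + c₂[k]·a₂b₂ᵀ. S₀ and S₁ are linearly independent, so a₁b₁ᵀ and a₂b₂ᵀ must span the same plane of matrices: they are the rank-1 matrices of the form x·S₀ + y·S₁.
det(x·S₀ + y·S₁) is −441·x² + 735·xy − 294·y² = (-147)·(3·x − 2·y)(x − y), vanishing at (x:y) = (2:3) and (1:1).
M₁ = 2·S₀ + 3·S₁ = [[18, -6], [27, -9]] = 3·(2, 3)(3, -1)ᵀ and M₂ = S₀ + S₁ = [[6, -9], [2, -3]] = (3, 1)(2, -3)ᵀ, so take a₁ = (2, 3), b₁ = (3, -1), a₂ = (3, 1), b₂ = (2, -3).
Each slice is an integer combination of E₁ = a₁b₁ᵀ and E₂ = a₂b₂ᵀ: S₀ = −3·E₁ + 3·E₂, S₁ = 3·E₁ − 2·E₂, S₂ = −E₁ − E₂; reading off coefficients, c₁ = (-3, 3, -1) and c₂ = (3, -2, -1).
Hence T = (2, 3) (x) (3, -1) (x) (-3, 3, -1) + (3, 1) (x) (2, -3) (x) (3, -2, -1), so rank(T) ≤ 2.
These bounds meet, so rank(T) = 2.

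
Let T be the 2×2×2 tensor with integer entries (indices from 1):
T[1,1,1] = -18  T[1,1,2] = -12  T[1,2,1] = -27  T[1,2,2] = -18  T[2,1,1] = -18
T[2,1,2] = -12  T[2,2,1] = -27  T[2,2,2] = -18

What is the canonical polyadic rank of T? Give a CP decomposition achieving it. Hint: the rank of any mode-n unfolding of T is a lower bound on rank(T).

rank(T) = 1

Lower bound: T ≠ 0 (e.g. T[1,1,1] = -18), so rank(T) ≥ 1.
Upper bound: if T = a ⊗ b ⊗ c then every fibre of T is a multiple of the corresponding factor, so read the factors off the fibres through the nonzero entry T[1,1,1] = -18.
The mode-1 fibre T[:,1,1] = [-18, -18] gives a = [1, 1] (primitive direction); the mode-2 fibre T[1,:,1] = [-18, -27] gives b = [2, 3]; then c[k] = T[1,1,k] / (a[1]·b[1]) = [-18, -12] / 2 = [-9, -6].
Expanding [1, 1] ⊗ [2, 3] ⊗ [-9, -6] reproduces all 8 entries of T, so T = [1, 1] ⊗ [2, 3] ⊗ [-9, -6] and rank(T) ≤ 1.
These bounds meet, so rank(T) = 1.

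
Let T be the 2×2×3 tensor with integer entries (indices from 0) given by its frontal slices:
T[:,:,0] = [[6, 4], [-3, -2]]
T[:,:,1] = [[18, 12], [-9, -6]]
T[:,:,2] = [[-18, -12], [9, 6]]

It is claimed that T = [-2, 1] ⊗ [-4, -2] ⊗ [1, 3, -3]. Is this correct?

No

Reconstruct entry (0,0,0) from the claimed factors: Σₗ aₗ[0]bₗ[0]cₗ[0] = (-2)·(-4)·(1) = 8, but T[0,0,0] = 6. The claim is false.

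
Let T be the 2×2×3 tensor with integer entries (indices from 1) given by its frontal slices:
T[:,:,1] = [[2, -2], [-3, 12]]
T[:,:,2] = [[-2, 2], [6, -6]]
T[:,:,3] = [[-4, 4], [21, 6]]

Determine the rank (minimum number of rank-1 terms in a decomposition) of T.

Lower bound: the mode-1 unfolding of T (rows indexed by i, columns by (j,k) = (1,1), (1,2), (1,3), (2,1), (2,2), (2,3)) is [[2, -2, -4, -2, 2, 4], [-3, 6, 21, 12, -6, 6]].
There the 2×2 minor on rows i ∈ {1, 2}, columns (j,k) ∈ {(1,1), (1,2)} is det [[2, -2], [-3, 6]] = 6 ≠ 0, so this unfolding has rank ≥ 2; CP rank is at least every unfolding rank, so rank(T) ≥ 2. (Unfolding ranks only ever bound the CP rank from below — rank(T) can be strictly larger than all of them — so the matching upper bound has to come from an explicit 2-term decomposition.)
Upper bound — finding two terms. Write S_k = T[:,:,k] for the frontal slices: S₁ = [[2, -2], [-3, 12]], S₂ = [[-2, 2], [6, -6]], S₃ = [[-4, 4], [21, 6]].
If T = a₁ ∘ b₁ ∘ c₁ + a₂ ∘ b₂ ∘ c₂ then each S_k = c₁[k]·a₁b₁ᵀ + c₂[k]·a₂b₂ᵀ. S₁ and S₂ are linearly independent, so a₁b₁ᵀ and a₂b₂ᵀ must span the same plane of matrices: they are the rank-1 matrices of the form x·S₁ + y·S₂.
det(x·S₁ + y·S₂) is 18·x² − 18·xy = 18·(x − y)(x), vanishing at (x:y) = (1:1) and (0:1).
M₁ = S₁ + S₂ = [[0, 0], [3, 6]] = 3·[0, 1][1, 2]ᵀ and M₂ = S₂ = [[-2, 2], [6, -6]] = (-2)·[1, -3][1, -1]ᵀ, so take a₁ = [0, 1], b₁ = [1, 2], a₂ = [1, -3], b₂ = [1, -1].
Each slice is an integer combination of E₁ = a₁b₁ᵀ and E₂ = a₂b₂ᵀ: S₁ = 3·E₁ + 2·E₂, S₂ = −2·E₂, S₃ = 9·E₁ − 4·E₂; reading off coefficients, c₁ = [3, 0, 9] and c₂ = [2, -2, -4].
Hence T = [0, 1] ∘ [1, 2] ∘ [3, 0, 9] + [1, -3] ∘ [1, -1] ∘ [2, -2, -4], so rank(T) ≤ 2.
These bounds meet, so rank(T) = 2.

2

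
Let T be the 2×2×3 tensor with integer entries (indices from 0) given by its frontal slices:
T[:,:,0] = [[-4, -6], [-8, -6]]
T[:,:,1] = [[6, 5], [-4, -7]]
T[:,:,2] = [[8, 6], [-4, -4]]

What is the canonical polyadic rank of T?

Lower bound: in the mode-3 unfolding of T (rows indexed by k, columns by (i,j)) the 3×3 minor on rows k ∈ {0, 1, 2}, columns (i,j) ∈ {(0,0), (0,1), (1,0)} is det [[-4, -6, -8], [6, 5, -4], [8, 6, -4]] = 64 ≠ 0, so that unfolding has rank ≥ 3 and hence rank(T) ≥ 3 (CP rank is at least every unfolding rank, though it can be larger).
Upper bound: T is a sum of 3 rank-1 terms, T = [0, 1] ⊗ [1, 2] ⊗ [0, -4, -2] + [1, -1] ⊗ [2, 1] ⊗ [2, 1, 2] + [2, 1] ⊗ [1, 1] ⊗ [-4, 2, 2] (written with every a and b primitive with positive leading entry and the scale carried by c; CP decompositions are not unique, and this one is verified by expanding entrywise), so rank(T) ≤ 3.
These bounds meet, so rank(T) = 3.

3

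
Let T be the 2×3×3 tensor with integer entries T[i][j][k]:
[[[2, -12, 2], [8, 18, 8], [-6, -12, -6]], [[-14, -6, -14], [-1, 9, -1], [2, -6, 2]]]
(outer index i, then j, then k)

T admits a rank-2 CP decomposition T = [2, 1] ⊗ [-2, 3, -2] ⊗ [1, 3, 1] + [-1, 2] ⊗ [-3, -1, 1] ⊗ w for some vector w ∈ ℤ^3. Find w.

w = [2, 0, 2]

Subtract the known terms from T to get the rank-1 residual R = [-1, 2] ⊗ [-3, -1, 1] ⊗ w, so R[i,j,k] = a[i]·b[j]·w[k]. Pick indices with nonzero a[0]·b[0] = (-1)·(-3) = 3. Only the fibre through (0,0,·) is needed: R[0,0,:] = T[0,0,:] − Σₗ aₗ[0]bₗ[0]cₗ = [2, -12, 2] − (2)·(-2)·[1, 3, 1] = [6, 0, 6]. Then w[k] = R[0,0,k] / 3 for each k, giving w = [6, 0, 6] / 3 = [2, 0, 2].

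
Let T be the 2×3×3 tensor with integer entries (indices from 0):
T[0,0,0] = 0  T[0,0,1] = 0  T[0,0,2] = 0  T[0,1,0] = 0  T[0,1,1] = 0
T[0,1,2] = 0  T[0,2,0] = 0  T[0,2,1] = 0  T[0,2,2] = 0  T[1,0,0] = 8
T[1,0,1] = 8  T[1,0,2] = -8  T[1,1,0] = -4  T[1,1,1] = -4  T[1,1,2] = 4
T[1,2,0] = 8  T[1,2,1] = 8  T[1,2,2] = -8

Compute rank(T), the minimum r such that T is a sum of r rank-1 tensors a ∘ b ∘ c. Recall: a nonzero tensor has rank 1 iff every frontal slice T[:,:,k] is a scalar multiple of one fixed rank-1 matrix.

Lower bound: T ≠ 0 (e.g. T[1,0,0] = 8), so rank(T) ≥ 1.
Upper bound: if T = a ∘ b ∘ c then every fibre of T is a multiple of the corresponding factor, so read the factors off the fibres through the nonzero entry T[1,0,0] = 8.
The mode-1 fibre T[:,0,0] = [0, 8] gives a = [0, 1] (primitive direction); the mode-2 fibre T[1,:,0] = [8, -4, 8] gives b = [2, -1, 2]; then c[k] = T[1,0,k] / (a[1]·b[0]) = [8, 8, -8] / 2 = [4, 4, -4].
Expanding [0, 1] ∘ [2, -1, 2] ∘ [4, 4, -4] reproduces all 18 entries of T, so T = [0, 1] ∘ [2, -1, 2] ∘ [4, 4, -4] and rank(T) ≤ 1.
These bounds meet, so rank(T) = 1.

1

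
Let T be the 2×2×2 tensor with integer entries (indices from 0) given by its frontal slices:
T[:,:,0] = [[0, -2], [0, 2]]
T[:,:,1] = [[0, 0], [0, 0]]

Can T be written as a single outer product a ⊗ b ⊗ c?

The mode-1 fibre T[:,1,0] = [-2, 2] gives a = [1, -1] (primitive direction); the mode-2 fibre T[0,:,0] = [0, -2] gives b = [0, 1]; then c[k] = T[0,1,k] / (a[0]·b[1]) = [-2, 0] / 1 = [-2, 0].
Expanding [1, -1] ⊗ [0, 1] ⊗ [-2, 0] reproduces all 8 entries of T, so T = [1, -1] ⊗ [0, 1] ⊗ [-2, 0] and rank(T) ≤ 1.
Equivalently every frontal slice T[:,:,k] is c[k] times the rank-1 matrix [1, -1] ⊗ [0, 1]. So T has rank 1 (it is nonzero).

Yes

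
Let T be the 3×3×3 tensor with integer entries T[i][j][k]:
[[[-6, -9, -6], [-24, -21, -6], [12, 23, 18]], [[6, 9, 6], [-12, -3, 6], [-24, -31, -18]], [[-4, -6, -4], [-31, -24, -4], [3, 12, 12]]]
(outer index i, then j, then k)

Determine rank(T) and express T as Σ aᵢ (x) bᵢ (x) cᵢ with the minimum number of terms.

Lower bound: in the mode-1 unfolding of T (rows indexed by i, columns by (j,k)) the 2×2 minor on rows i ∈ {0, 1}, columns (j,k) ∈ {(0,0), (1,0)} is det [[-6, -24], [6, -12]] = 216 ≠ 0, so that unfolding has rank ≥ 2 and hence rank(T) ≥ 2 (CP rank is at least every unfolding rank, though it can be larger).
Upper bound: with S_k = T[:,:,k], the two rank-1 terms a₁b₁ᵀ, a₂b₂ᵀ are the rank-1 members of the pencil x·S₀ + y·S₁.
The 2×2 minor of x·S₀ + y·S₁ on rows {0,1}, columns {0,1} is 216·x² + 468·xy + 216·y² = 36·(2·x + 3·y)(3·x + 2·y), vanishing at (x:y) = (3:-2) and (2:-3).
M₁ = 3·S₀ − 2·S₁ = [[0, -30, -10], [0, -30, -10], [0, -45, -15]] = (-5)·(2, 2, 3)(0, 3, 1)ᵀ and M₂ = 2·S₀ − 3·S₁ = [[15, 15, -45], [-15, -15, 45], [10, 10, -30]] = 5·(3, -3, 2)(1, 1, -3)ᵀ, so take a₁ = (2, 2, 3), b₁ = (0, 3, 1), a₂ = (3, -3, 2), b₂ = (1, 1, -3).
Each slice is an integer combination of E₁ = a₁b₁ᵀ and E₂ = a₂b₂ᵀ: S₀ = −3·E₁ − 2·E₂, S₁ = −2·E₁ − 3·E₂, S₂ = −2·E₂; reading off coefficients, c₁ = (-3, -2, 0) and c₂ = (-2, -3, -2).
Hence T = (2, 2, 3) (x) (0, 3, 1) (x) (-3, -2, 0) + (3, -3, 2) (x) (1, 1, -3) (x) (-2, -3, -2), so rank(T) ≤ 2.
These bounds meet, so rank(T) = 2.

rank(T) = 2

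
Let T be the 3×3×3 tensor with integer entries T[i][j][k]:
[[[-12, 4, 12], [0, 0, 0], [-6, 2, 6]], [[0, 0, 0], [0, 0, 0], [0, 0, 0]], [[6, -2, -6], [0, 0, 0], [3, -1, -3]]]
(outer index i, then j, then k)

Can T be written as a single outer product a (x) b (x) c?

Yes

If T = a (x) b (x) c then every fibre of T is a multiple of the corresponding factor, so read the factors off the fibres through the nonzero entry T[0,0,0] = -12.
The mode-1 fibre T[:,0,0] = [-12, 0, 6] gives a = [2, 0, -1] (primitive direction); the mode-2 fibre T[0,:,0] = [-12, 0, -6] gives b = [2, 0, 1]; then c[k] = T[0,0,k] / (a[0]·b[0]) = [-12, 4, 12] / 4 = [-3, 1, 3].
Expanding [2, 0, -1] (x) [2, 0, 1] (x) [-3, 1, 3] reproduces all 27 entries of T, so T = [2, 0, -1] (x) [2, 0, 1] (x) [-3, 1, 3] and rank(T) ≤ 1.
Equivalently every frontal slice T[:,:,k] is c[k] times the rank-1 matrix [2, 0, -1] (x) [2, 0, 1]. So T has rank 1 (it is nonzero).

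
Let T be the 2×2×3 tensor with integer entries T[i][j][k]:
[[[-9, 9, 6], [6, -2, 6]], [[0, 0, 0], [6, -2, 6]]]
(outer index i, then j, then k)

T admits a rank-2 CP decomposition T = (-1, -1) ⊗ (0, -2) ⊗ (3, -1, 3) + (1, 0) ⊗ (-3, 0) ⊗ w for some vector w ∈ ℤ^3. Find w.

Subtract the known terms from T to get the rank-1 residual R = (1, 0) ⊗ (-3, 0) ⊗ w, so R[i,j,k] = a[i]·b[j]·w[k]. Pick indices with nonzero a[0]·b[0] = (1)·(-3) = -3. Only the fibre through (0,0,·) is needed: R[0,0,:] = T[0,0,:] − Σₗ aₗ[0]bₗ[0]cₗ = [-9, 9, 6] − (-1)·(0)·(3, -1, 3) = [-9, 9, 6]. Then w[k] = R[0,0,k] / -3 for each k, giving w = [-9, 9, 6] / -3 = (3, -3, -2).

w = (3, -3, -2)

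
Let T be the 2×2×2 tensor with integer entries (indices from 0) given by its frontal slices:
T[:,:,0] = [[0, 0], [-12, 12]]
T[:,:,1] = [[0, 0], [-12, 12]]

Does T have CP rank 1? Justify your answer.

If T = a (x) b (x) c then every fibre of T is a multiple of the corresponding factor, so read the factors off the fibres through the nonzero entry T[1,0,0] = -12.
The mode-1 fibre T[:,0,0] = [0, -12] gives a = (0, 1) (primitive direction); the mode-2 fibre T[1,:,0] = [-12, 12] gives b = (1, -1); then c[k] = T[1,0,k] / (a[1]·b[0]) = [-12, -12] / 1 = (-12, -12).
Expanding (0, 1) (x) (1, -1) (x) (-12, -12) reproduces all 8 entries of T, so T = (0, 1) (x) (1, -1) (x) (-12, -12) and rank(T) ≤ 1.
Equivalently every frontal slice T[:,:,k] is c[k] times the rank-1 matrix (0, 1) (x) (1, -1). So T has rank 1 (it is nonzero).

Yes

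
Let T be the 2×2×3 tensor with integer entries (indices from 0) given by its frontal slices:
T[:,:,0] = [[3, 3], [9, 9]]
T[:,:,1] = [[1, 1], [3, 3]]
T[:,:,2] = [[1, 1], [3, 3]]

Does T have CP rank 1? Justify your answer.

If T = a (x) b (x) c then every fibre of T is a multiple of the corresponding factor, so read the factors off the fibres through the nonzero entry T[0,0,0] = 3.
The mode-1 fibre T[:,0,0] = [3, 9] gives a = (1, 3) (primitive direction); the mode-2 fibre T[0,:,0] = [3, 3] gives b = (1, 1); then c[k] = T[0,0,k] / (a[0]·b[0]) = [3, 1, 1] / 1 = (3, 1, 1).
Expanding (1, 3) (x) (1, 1) (x) (3, 1, 1) reproduces all 12 entries of T, so T = (1, 3) (x) (1, 1) (x) (3, 1, 1) and rank(T) ≤ 1.
Equivalently every frontal slice T[:,:,k] is c[k] times the rank-1 matrix (1, 3) (x) (1, 1). So T has rank 1 (it is nonzero).

Yes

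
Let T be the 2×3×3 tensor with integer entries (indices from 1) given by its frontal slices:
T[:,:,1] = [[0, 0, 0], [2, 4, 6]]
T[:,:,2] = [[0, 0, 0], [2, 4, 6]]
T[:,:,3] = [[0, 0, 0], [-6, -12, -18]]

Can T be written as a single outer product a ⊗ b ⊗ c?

If T = a ⊗ b ⊗ c then every fibre of T is a multiple of the corresponding factor, so read the factors off the fibres through the nonzero entry T[2,1,1] = 2.
The mode-1 fibre T[:,1,1] = [0, 2] gives a = [0, 1] (primitive direction); the mode-2 fibre T[2,:,1] = [2, 4, 6] gives b = [1, 2, 3]; then c[k] = T[2,1,k] / (a[2]·b[1]) = [2, 2, -6] / 1 = [2, 2, -6].
Expanding [0, 1] ⊗ [1, 2, 3] ⊗ [2, 2, -6] reproduces all 18 entries of T, so T = [0, 1] ⊗ [1, 2, 3] ⊗ [2, 2, -6] and rank(T) ≤ 1.
Equivalently every frontal slice T[:,:,k] is c[k] times the rank-1 matrix [0, 1] ⊗ [1, 2, 3]. So T has rank 1 (it is nonzero).

Yes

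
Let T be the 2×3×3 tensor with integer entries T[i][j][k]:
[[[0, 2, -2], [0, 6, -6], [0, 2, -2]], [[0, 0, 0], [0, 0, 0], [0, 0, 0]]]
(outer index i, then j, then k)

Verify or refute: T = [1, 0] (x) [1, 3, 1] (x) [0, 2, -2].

Yes

Reconstruct entrywise from the claimed factors. For example, T[0,0,2] = -2 and Σₗ aₗ[0]bₗ[0]cₗ[2] = (1)·(1)·(-2) = -2; checking all 18 entries, every one matches. The claim holds.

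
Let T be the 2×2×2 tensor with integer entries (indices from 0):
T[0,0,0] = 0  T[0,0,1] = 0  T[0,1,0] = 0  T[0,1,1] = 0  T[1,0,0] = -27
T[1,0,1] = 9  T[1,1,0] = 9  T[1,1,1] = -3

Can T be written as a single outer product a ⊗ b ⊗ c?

If T = a ⊗ b ⊗ c then every fibre of T is a multiple of the corresponding factor, so read the factors off the fibres through the nonzero entry T[1,0,0] = -27.
The mode-1 fibre T[:,0,0] = [0, -27] gives a = (0, 1) (primitive direction); the mode-2 fibre T[1,:,0] = [-27, 9] gives b = (3, -1); then c[k] = T[1,0,k] / (a[1]·b[0]) = [-27, 9] / 3 = (-9, 3).
Expanding (0, 1) ⊗ (3, -1) ⊗ (-9, 3) reproduces all 8 entries of T, so T = (0, 1) ⊗ (3, -1) ⊗ (-9, 3) and rank(T) ≤ 1.
Equivalently every frontal slice T[:,:,k] is c[k] times the rank-1 matrix (0, 1) ⊗ (3, -1). So T has rank 1 (it is nonzero).

Yes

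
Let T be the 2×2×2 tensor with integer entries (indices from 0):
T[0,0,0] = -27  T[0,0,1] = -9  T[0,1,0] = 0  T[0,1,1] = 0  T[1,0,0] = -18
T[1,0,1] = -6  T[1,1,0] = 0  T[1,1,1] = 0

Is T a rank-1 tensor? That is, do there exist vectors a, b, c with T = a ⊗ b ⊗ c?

Yes

If T = a ⊗ b ⊗ c then every fibre of T is a multiple of the corresponding factor, so read the factors off the fibres through the nonzero entry T[0,0,0] = -27.
The mode-1 fibre T[:,0,0] = [-27, -18] gives a = [3, 2] (primitive direction); the mode-2 fibre T[0,:,0] = [-27, 0] gives b = [1, 0]; then c[k] = T[0,0,k] / (a[0]·b[0]) = [-27, -9] / 3 = [-9, -3].
Expanding [3, 2] ⊗ [1, 0] ⊗ [-9, -3] reproduces all 8 entries of T, so T = [3, 2] ⊗ [1, 0] ⊗ [-9, -3] and rank(T) ≤ 1.
Equivalently every frontal slice T[:,:,k] is c[k] times the rank-1 matrix [3, 2] ⊗ [1, 0]. So T has rank 1 (it is nonzero).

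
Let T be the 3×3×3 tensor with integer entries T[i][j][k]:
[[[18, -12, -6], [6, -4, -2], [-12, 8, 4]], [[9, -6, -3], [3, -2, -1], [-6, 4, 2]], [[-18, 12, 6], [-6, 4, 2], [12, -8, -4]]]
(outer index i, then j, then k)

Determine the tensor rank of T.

1

Lower bound: T ≠ 0 (e.g. T[0,0,0] = 18), so rank(T) ≥ 1.
Upper bound: if T = a ⊗ b ⊗ c then every fibre of T is a multiple of the corresponding factor, so read the factors off the fibres through the nonzero entry T[0,0,0] = 18.
The mode-1 fibre T[:,0,0] = [18, 9, -18] gives a = (2, 1, -2) (primitive direction); the mode-2 fibre T[0,:,0] = [18, 6, -12] gives b = (3, 1, -2); then c[k] = T[0,0,k] / (a[0]·b[0]) = [18, -12, -6] / 6 = (3, -2, -1).
Expanding (2, 1, -2) ⊗ (3, 1, -2) ⊗ (3, -2, -1) reproduces all 27 entries of T, so T = (2, 1, -2) ⊗ (3, 1, -2) ⊗ (3, -2, -1) and rank(T) ≤ 1.
These bounds meet, so rank(T) = 1.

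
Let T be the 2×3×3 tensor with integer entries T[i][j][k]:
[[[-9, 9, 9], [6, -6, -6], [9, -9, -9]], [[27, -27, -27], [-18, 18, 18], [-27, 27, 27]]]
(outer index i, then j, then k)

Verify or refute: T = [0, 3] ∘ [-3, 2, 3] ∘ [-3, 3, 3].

Reconstruct entry (0,0,0) from the claimed factors: Σₗ aₗ[0]bₗ[0]cₗ[0] = (0)·(-3)·(-3) = 0, but T[0,0,0] = -9. The claim is false.

No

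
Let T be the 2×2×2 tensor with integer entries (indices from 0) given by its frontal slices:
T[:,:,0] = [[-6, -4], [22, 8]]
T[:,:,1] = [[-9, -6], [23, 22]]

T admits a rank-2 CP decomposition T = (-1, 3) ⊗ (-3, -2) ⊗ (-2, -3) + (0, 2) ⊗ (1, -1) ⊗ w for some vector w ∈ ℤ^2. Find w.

w = (2, -2)

Subtract the known terms from T to get the rank-1 residual R = (0, 2) ⊗ (1, -1) ⊗ w, so R[i,j,k] = a[i]·b[j]·w[k]. Pick indices with nonzero a[1]·b[0] = (2)·(1) = 2. Only the fibre through (1,0,·) is needed: R[1,0,:] = T[1,0,:] − Σₗ aₗ[1]bₗ[0]cₗ = [22, 23] − (3)·(-3)·(-2, -3) = [4, -4]. Then w[k] = R[1,0,k] / 2 for each k, giving w = [4, -4] / 2 = (2, -2).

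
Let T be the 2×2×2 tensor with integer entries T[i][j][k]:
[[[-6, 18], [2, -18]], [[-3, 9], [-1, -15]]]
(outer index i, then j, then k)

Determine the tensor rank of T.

2

Lower bound: the mode-2 unfolding of T (rows indexed by j, columns by (i,k) = (0,0), (0,1), (1,0), (1,1)) is [[-6, 18, -3, 9], [2, -18, -1, -15]].
There the 2×2 minor on rows j ∈ {0, 1}, columns (i,k) ∈ {(0,0), (0,1)} is det [[-6, 18], [2, -18]] = 72 ≠ 0, so this unfolding has rank ≥ 2; CP rank is at least every unfolding rank, so rank(T) ≥ 2. (Unfolding ranks only ever bound the CP rank from below — rank(T) can be strictly larger than all of them — so the matching upper bound has to come from an explicit 2-term decomposition.)
Upper bound — finding two terms. Write S_k = T[:,:,k] for the frontal slices: S₀ = [[-6, 2], [-3, -1]], S₁ = [[18, -18], [9, -15]].
If T = a₁ ⊗ b₁ ⊗ c₁ + a₂ ⊗ b₂ ⊗ c₂ then each S_k = c₁[k]·a₁b₁ᵀ + c₂[k]·a₂b₂ᵀ. S₀ and S₁ are linearly independent, so a₁b₁ᵀ and a₂b₂ᵀ must span the same plane of matrices: they are the rank-1 matrices of the form x·S₀ + y·S₁.
det(x·S₀ + y·S₁) is 12·x² − 108·y² = 12·(x − 3·y)(x + 3·y), vanishing at (x:y) = (3:1) and (3:-1).
M₁ = 3·S₀ + S₁ = [[0, -12], [0, -18]] = (-6)·[2, 3][0, 1]ᵀ and M₂ = 3·S₀ − S₁ = [[-36, 24], [-18, 12]] = (-6)·[2, 1][3, -2]ᵀ, so take a₁ = [2, 3], b₁ = [0, 1], a₂ = [2, 1], b₂ = [3, -2].
Each slice is an integer combination of E₁ = a₁b₁ᵀ and E₂ = a₂b₂ᵀ: S₀ = −E₁ − E₂, S₁ = −3·E₁ + 3·E₂; reading off coefficients, c₁ = [-1, -3] and c₂ = [-1, 3].
Hence T = [2, 3] ⊗ [0, 1] ⊗ [-1, -3] + [2, 1] ⊗ [3, -2] ⊗ [-1, 3], so rank(T) ≤ 2.
These bounds meet, so rank(T) = 2.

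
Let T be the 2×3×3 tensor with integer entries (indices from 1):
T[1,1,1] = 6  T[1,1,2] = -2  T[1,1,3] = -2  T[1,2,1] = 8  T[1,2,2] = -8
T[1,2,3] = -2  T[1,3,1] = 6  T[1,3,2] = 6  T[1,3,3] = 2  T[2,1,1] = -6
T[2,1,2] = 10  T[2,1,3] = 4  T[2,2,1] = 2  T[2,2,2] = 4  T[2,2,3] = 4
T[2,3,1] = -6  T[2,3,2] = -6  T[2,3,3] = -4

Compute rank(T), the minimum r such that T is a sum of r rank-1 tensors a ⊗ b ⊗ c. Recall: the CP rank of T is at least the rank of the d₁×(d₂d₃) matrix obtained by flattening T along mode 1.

3

Lower bound: in the mode-2 unfolding of T (rows indexed by j, columns by (i,k)) the 3×3 minor on rows j ∈ {1, 2, 3}, columns (i,k) ∈ {(1,1), (1,2), (1,3)} is det [[6, -2, -2], [8, -8, -2], [6, 6, 2]] = -160 ≠ 0, so that unfolding has rank ≥ 3 and hence rank(T) ≥ 3 (CP rank is at least every unfolding rank, though it can be larger).
Upper bound: T is a sum of 3 rank-1 terms, T = [1, -2] ⊗ [1, 1, -1] ⊗ [0, -4, -2] + [1, 1] ⊗ [1, -2, 1] ⊗ [-2, 2, 0] + [2, -1] ⊗ [2, 1, 2] ⊗ [2, 0, 0] (one valid choice — decompositions are not unique — normalised so each a, b is primitive with positive first nonzero entry; check it by expanding all entries), so rank(T) ≤ 3.
These bounds meet, so rank(T) = 3.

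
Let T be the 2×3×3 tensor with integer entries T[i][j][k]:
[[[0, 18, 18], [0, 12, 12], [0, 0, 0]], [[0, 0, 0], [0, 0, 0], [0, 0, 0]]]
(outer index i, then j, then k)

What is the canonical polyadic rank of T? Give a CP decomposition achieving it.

rank(T) = 1

Lower bound: T ≠ 0 (e.g. T[0,0,1] = 18), so rank(T) ≥ 1.
Upper bound: if T = a ⊗ b ⊗ c then every fibre of T is a multiple of the corresponding factor, so read the factors off the fibres through the nonzero entry T[0,0,1] = 18.
The mode-1 fibre T[:,0,1] = [18, 0] gives a = [1, 0] (primitive direction); the mode-2 fibre T[0,:,1] = [18, 12, 0] gives b = [3, 2, 0]; then c[k] = T[0,0,k] / (a[0]·b[0]) = [0, 18, 18] / 3 = [0, 6, 6].
Expanding [1, 0] ⊗ [3, 2, 0] ⊗ [0, 6, 6] reproduces all 18 entries of T, so T = [1, 0] ⊗ [3, 2, 0] ⊗ [0, 6, 6] and rank(T) ≤ 1.
These bounds meet, so rank(T) = 1.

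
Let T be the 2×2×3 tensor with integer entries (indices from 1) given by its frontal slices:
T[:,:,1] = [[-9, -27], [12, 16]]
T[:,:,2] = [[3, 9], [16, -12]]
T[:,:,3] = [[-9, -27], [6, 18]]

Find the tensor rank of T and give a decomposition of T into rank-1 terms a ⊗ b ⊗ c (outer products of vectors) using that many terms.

Lower bound: the mode-1 unfolding of T (rows indexed by i, columns by (j,k) = (1,1), (1,2), (1,3), (2,1), (2,2), (2,3)) is [[-9, 3, -9, -27, 9, -27], [12, 16, 6, 16, -12, 18]].
There the 2×2 minor on rows i ∈ {1, 2}, columns (j,k) ∈ {(1,1), (1,2)} is det [[-9, 3], [12, 16]] = -180 ≠ 0, so this unfolding has rank ≥ 2; CP rank is at least every unfolding rank, so rank(T) ≥ 2. (Unfolding ranks only ever bound the CP rank from below — rank(T) can be strictly larger than all of them — so the matching upper bound has to come from an explicit 2-term decomposition.)
Upper bound — finding two terms. Write S_k = T[:,:,k] for the frontal slices: S₁ = [[-9, -27], [12, 16]], S₂ = [[3, 9], [16, -12]], S₃ = [[-9, -27], [6, 18]].
If T = a₁ ⊗ b₁ ⊗ c₁ + a₂ ⊗ b₂ ⊗ c₂ then each S_k = c₁[k]·a₁b₁ᵀ + c₂[k]·a₂b₂ᵀ. S₁ and S₂ are linearly independent, so a₁b₁ᵀ and a₂b₂ᵀ must span the same plane of matrices: they are the rank-1 matrices of the form x·S₁ + y·S₂.
det(x·S₁ + y·S₂) is 180·x² + 480·xy − 180·y² = 60·(x + 3·y)(3·x − y), vanishing at (x:y) = (3:-1) and (1:3).
M₁ = 3·S₁ − S₂ = [[-30, -90], [20, 60]] = (-10)·(3, -2)(1, 3)ᵀ and M₂ = S₁ + 3·S₂ = [[0, 0], [60, -20]] = 20·(0, 1)(3, -1)ᵀ, so take a₁ = (3, -2), b₁ = (1, 3), a₂ = (0, 1), b₂ = (3, -1).
Each slice is an integer combination of E₁ = a₁b₁ᵀ and E₂ = a₂b₂ᵀ: S₁ = −3·E₁ + 2·E₂, S₂ = E₁ + 6·E₂, S₃ = −3·E₁; reading off coefficients, c₁ = (-3, 1, -3) and c₂ = (2, 6, 0).
Hence T = (3, -2) ⊗ (1, 3) ⊗ (-3, 1, -3) + (0, 1) ⊗ (3, -1) ⊗ (2, 6, 0), so rank(T) ≤ 2.
These bounds meet, so rank(T) = 2.

rank(T) = 2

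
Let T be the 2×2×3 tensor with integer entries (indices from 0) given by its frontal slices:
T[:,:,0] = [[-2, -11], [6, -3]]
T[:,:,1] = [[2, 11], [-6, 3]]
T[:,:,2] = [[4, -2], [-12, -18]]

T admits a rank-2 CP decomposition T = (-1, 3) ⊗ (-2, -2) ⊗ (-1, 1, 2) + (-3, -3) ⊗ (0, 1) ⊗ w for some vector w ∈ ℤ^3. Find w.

w = (3, -3, 2)

Subtract the known terms from T to get the rank-1 residual R = (-3, -3) ⊗ (0, 1) ⊗ w, so R[i,j,k] = a[i]·b[j]·w[k]. Pick indices with nonzero a[0]·b[1] = (-3)·(1) = -3. Only the fibre through (0,1,·) is needed: R[0,1,:] = T[0,1,:] − Σₗ aₗ[0]bₗ[1]cₗ = [-11, 11, -2] − (-1)·(-2)·(-1, 1, 2) = [-9, 9, -6]. Then w[k] = R[0,1,k] / -3 for each k, giving w = [-9, 9, -6] / -3 = (3, -3, 2).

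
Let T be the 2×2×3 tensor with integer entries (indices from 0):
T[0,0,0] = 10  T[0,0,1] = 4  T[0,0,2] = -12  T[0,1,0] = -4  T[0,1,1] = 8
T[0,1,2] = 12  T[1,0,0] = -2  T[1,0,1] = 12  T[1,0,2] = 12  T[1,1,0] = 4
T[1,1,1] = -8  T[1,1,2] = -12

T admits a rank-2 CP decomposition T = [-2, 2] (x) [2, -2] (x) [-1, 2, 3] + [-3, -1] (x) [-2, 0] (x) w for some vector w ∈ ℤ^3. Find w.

Subtract the known terms from T to get the rank-1 residual R = [-3, -1] (x) [-2, 0] (x) w, so R[i,j,k] = a[i]·b[j]·w[k]. Pick indices with nonzero a[0]·b[0] = (-3)·(-2) = 6. Only the fibre through (0,0,·) is needed: R[0,0,:] = T[0,0,:] − Σₗ aₗ[0]bₗ[0]cₗ = [10, 4, -12] − (-2)·(2)·[-1, 2, 3] = [6, 12, 0]. Then w[k] = R[0,0,k] / 6 for each k, giving w = [6, 12, 0] / 6 = [1, 2, 0].

w = [1, 2, 0]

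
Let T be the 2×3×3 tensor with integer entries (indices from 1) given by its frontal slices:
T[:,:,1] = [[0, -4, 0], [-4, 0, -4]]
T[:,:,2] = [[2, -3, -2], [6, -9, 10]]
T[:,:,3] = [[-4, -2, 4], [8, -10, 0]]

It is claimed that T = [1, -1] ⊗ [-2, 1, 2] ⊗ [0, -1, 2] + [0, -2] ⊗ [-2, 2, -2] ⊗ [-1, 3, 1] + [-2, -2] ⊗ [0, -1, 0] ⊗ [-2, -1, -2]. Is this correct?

No

Reconstruct entry (2,1,2) from the claimed factors: Σₗ aₗ[2]bₗ[1]cₗ[2] = (-1)·(-2)·(-1) + (-2)·(-2)·(3) + (-2)·(0)·(-1) = 10, but T[2,1,2] = 6. The claim is false.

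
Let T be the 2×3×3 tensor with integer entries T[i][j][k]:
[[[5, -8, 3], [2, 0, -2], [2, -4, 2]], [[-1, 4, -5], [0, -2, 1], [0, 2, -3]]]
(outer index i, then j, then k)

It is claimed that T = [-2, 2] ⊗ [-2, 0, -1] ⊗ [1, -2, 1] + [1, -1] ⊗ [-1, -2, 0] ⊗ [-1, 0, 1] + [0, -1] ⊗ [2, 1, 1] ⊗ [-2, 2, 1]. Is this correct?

Reconstruct entrywise from the claimed factors. For example, T[0,1,2] = -2 and Σₗ aₗ[0]bₗ[1]cₗ[2] = (-2)·(0)·(1) + (1)·(-2)·(1) + (0)·(1)·(1) = -2; checking all 18 entries, every one matches. The claim holds.

Yes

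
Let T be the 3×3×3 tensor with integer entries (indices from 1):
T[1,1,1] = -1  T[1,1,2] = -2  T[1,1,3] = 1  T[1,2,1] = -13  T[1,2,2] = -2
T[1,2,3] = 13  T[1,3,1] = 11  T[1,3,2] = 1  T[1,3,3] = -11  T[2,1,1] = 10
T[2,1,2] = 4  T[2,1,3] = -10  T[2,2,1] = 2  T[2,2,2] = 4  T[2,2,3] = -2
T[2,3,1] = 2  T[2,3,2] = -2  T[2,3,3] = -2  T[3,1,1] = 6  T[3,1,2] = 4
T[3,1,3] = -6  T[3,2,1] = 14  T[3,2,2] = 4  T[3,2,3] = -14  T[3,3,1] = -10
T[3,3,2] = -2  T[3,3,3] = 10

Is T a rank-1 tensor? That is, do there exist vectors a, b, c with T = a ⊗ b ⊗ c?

The mode-2 unfolding of T (rows indexed by j, columns by (i,k) = (1,1), (1,2), (1,3), (2,1), (2,2), (2,3), (3,1), (3,2), (3,3)) is [[-1, -2, 1, 10, 4, -10, 6, 4, -6], [-13, -2, 13, 2, 4, -2, 14, 4, -14], [11, 1, -11, 2, -2, -2, -10, -2, 10]].
There the 2×2 minor on rows j ∈ {1, 2}, columns (i,k) ∈ {(1,1), (1,2)} is det [[-1, -2], [-13, -2]] = -24 ≠ 0, so this unfolding has rank ≥ 2; CP rank is at least every unfolding rank, so rank(T) ≥ 2.
In particular rank(T) ≥ 2 > 1, so T is not rank-1.

No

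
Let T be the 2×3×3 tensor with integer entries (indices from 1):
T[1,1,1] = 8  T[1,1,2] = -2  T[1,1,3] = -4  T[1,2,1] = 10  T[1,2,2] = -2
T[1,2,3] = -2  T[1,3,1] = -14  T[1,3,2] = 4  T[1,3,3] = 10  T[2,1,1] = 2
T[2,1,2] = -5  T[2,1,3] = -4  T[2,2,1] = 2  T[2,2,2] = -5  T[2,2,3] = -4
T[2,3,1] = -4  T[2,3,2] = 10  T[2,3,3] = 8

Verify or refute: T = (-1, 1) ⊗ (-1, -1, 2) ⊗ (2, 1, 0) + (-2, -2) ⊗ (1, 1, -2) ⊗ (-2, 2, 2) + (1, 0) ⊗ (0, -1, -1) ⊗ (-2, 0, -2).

Reconstruct entry (1,1,1) from the claimed factors: Σₗ aₗ[1]bₗ[1]cₗ[1] = (-1)·(-1)·(2) + (-2)·(1)·(-2) + (1)·(0)·(-2) = 6, but T[1,1,1] = 8. The claim is false.

No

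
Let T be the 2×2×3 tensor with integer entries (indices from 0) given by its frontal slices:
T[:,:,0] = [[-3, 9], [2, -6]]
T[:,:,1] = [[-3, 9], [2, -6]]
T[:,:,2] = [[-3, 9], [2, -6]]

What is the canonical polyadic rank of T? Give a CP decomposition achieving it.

rank(T) = 1

Lower bound: T ≠ 0 (e.g. T[0,0,0] = -3), so rank(T) ≥ 1.
Upper bound: if T = a ⊗ b ⊗ c then every fibre of T is a multiple of the corresponding factor, so read the factors off the fibres through the nonzero entry T[0,0,0] = -3.
The mode-1 fibre T[:,0,0] = [-3, 2] gives a = (3, -2) (primitive direction); the mode-2 fibre T[0,:,0] = [-3, 9] gives b = (1, -3); then c[k] = T[0,0,k] / (a[0]·b[0]) = [-3, -3, -3] / 3 = (-1, -1, -1).
Expanding (3, -2) ⊗ (1, -3) ⊗ (-1, -1, -1) reproduces all 12 entries of T, so T = (3, -2) ⊗ (1, -3) ⊗ (-1, -1, -1) and rank(T) ≤ 1.
These bounds meet, so rank(T) = 1.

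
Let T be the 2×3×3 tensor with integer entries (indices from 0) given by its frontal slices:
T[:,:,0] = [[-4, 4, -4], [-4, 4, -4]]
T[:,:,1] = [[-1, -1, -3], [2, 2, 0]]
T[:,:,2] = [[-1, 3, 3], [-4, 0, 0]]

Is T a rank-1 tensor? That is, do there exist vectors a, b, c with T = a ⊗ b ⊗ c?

The mode-3 unfolding of T (rows indexed by k, columns by (i,j) = (0,0), (0,1), (0,2), (1,0), (1,1), (1,2)) is [[-4, 4, -4, -4, 4, -4], [-1, -1, -3, 2, 2, 0], [-1, 3, 3, -4, 0, 0]].
There the 3×3 minor on rows k ∈ {0, 1, 2}, columns (i,j) ∈ {(0,0), (0,1), (0,2)} is det [[-4, 4, -4], [-1, -1, -3], [-1, 3, 3]] = 16 ≠ 0, so this unfolding has rank ≥ 3; CP rank is at least every unfolding rank, so rank(T) ≥ 3.
In particular rank(T) ≥ 3 > 1, so T is not rank-1.

No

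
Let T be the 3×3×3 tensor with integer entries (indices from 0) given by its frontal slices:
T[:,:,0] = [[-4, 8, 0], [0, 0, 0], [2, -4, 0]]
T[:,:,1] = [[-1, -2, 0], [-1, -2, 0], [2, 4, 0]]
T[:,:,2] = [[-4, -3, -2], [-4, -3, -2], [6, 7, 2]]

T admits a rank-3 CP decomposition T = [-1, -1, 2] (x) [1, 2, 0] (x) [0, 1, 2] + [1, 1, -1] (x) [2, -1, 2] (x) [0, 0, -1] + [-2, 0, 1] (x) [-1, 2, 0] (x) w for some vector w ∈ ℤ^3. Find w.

w = [-2, 0, 0]

Subtract the known terms from T to get the rank-1 residual R = [-2, 0, 1] (x) [-1, 2, 0] (x) w, so R[i,j,k] = a[i]·b[j]·w[k]. Pick indices with nonzero a[0]·b[0] = (-2)·(-1) = 2. Only the fibre through (0,0,·) is needed: R[0,0,:] = T[0,0,:] − Σₗ aₗ[0]bₗ[0]cₗ = [-4, -1, -4] − (-1)·(1)·[0, 1, 2] − (1)·(2)·[0, 0, -1] = [-4, 0, 0]. Then w[k] = R[0,0,k] / 2 for each k, giving w = [-4, 0, 0] / 2 = [-2, 0, 0].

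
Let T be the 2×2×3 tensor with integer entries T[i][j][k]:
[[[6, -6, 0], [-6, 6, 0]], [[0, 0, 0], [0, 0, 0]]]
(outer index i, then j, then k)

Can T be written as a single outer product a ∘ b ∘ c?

If T = a ∘ b ∘ c then every fibre of T is a multiple of the corresponding factor, so read the factors off the fibres through the nonzero entry T[0,0,0] = 6.
The mode-1 fibre T[:,0,0] = [6, 0] gives a = [1, 0] (primitive direction); the mode-2 fibre T[0,:,0] = [6, -6] gives b = [1, -1]; then c[k] = T[0,0,k] / (a[0]·b[0]) = [6, -6, 0] / 1 = [6, -6, 0].
Expanding [1, 0] ∘ [1, -1] ∘ [6, -6, 0] reproduces all 12 entries of T, so T = [1, 0] ∘ [1, -1] ∘ [6, -6, 0] and rank(T) ≤ 1.
Equivalently every frontal slice T[:,:,k] is c[k] times the rank-1 matrix [1, 0] ∘ [1, -1]. So T has rank 1 (it is nonzero).

Yes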